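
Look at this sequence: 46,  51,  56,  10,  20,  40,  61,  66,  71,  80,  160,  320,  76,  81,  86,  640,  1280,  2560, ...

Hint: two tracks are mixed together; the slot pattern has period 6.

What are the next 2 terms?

The slot pattern repeats as AAABBB (period 6), so there are 2 interleaved tracks.
Stream A = 46, 51, 56, 61, 66, 71, 76, 81, 86: adding 5 each time.
Stream B = 10, 20, 40, 80, 160, 320, 640, 1280, 2560: geometric, ×2 each step.
Position 19 → stream A, term 10 = 91.
Position 20 falls in stream A as its term 11, giving 96.

91, 96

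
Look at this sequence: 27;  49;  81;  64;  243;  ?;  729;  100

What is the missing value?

The terms cycle through 2 interleaved subsequences.
Track A is 27, 81, 243, 729, which is successive powers of 3.
Track B is 49, 64, ?, 100, which is consecutive squares n² from n = 7.
Filling track B at index 3 by its rule yields 81.

81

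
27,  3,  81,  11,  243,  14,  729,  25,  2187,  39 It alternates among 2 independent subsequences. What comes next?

6561

Odd-indexed and even-indexed terms follow separate rules.
Subsequence A: 27, 81, 243, 729, 2187. Powers 3^3, 3^4, 3^5, ….
Subsequence B: 3, 11, 14, 25, 39. Each term equals the sum of the previous two.
Position 11 falls in subsequence A as its term 6, giving 6561.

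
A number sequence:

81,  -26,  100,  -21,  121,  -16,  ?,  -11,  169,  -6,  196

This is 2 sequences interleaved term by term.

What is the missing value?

Split by position mod 2 into 2 tracks.
Subsequence A: 81, 100, 121, ?, 169, 196 — the squares 9², 10², 11², ….
Subsequence B: -26, -21, -16, -11, -6 — linear: a_n = -31 + 5·n.
The gap is subsequence A's term 4; the rule gives 144.

144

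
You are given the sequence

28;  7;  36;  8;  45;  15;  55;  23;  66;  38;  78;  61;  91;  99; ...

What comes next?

105

The terms cycle through 2 interleaved subsequences.
Stream A is 28, 36, 45, 55, 66, 78, 91, which is triangular numbers n(n+1)/2 for n = 7, 8, ….
Stream B is 7, 8, 15, 23, 38, 61, 99, which is each term equals the sum of the previous two.
Position 15 falls in stream A as its term 8, giving 105.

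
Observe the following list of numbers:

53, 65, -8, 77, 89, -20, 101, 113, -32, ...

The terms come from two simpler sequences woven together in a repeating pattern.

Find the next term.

125

Reading positions in blocks of 3 reveals the pattern AAB — 2 tracks woven together.
Stream A: 53, 65, 77, 89, 101, 113 (linear: a_n = 41 + 12·n).
Stream B: -8, -20, -32 (arithmetic, step −12).
Position 10 → stream A, term 7 = 125.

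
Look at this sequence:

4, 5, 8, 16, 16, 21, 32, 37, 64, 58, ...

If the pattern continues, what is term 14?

153

Taking every 2nd term gives 2 separate tracks.
Subsequence A: 4, 8, 16, 32, 64 — powers 2^2, 2^3, 2^4, ….
Subsequence B: 5, 16, 21, 37, 58 — each term equals the sum of the previous two.
Term 14 comes from subsequence B (its 7th entry): 153.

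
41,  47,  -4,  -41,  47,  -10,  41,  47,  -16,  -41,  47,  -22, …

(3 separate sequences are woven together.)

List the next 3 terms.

41, 47, -28

Split by position mod 3 into 3 tracks.
Subsequence A: 41, -41, 41, -41. The oscillation 41·(−1)^(n+1).
Subsequence B: 47, 47, 47, 47. The constant sequence 47.
Subsequence C: -4, -10, -16, -22. Linear: a_n = 2 − 6·n.
Position 13 falls in subsequence A as its term 5, giving 41.
Term 14 comes from subsequence B (its 5th entry): 47.
Position 15 falls in subsequence C as its term 5, giving -28.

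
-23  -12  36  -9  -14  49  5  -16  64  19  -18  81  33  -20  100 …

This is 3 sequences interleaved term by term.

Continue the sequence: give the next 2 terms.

The terms cycle through 3 interleaved subsequences.
Track A: -23, -9, 5, 19, 33. Adding 14 each time.
Track B: -12, -14, -16, -18, -20. Subtracting 2 each time.
Track C: 36, 49, 64, 81, 100. Consecutive squares n² from n = 6.
Position 16 falls in track A as its term 6, giving 47.
Term 17 comes from track B (its 6th entry): -22.

47, -22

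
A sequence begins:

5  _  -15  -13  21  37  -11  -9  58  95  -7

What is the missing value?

16

Reading positions in blocks of 4 reveals the pattern AABB — 2 tracks woven together.
Subsequence A: 5, ?, 21, 37, 58, 95 (each term equals the sum of the previous two).
Subsequence B: -15, -13, -11, -9, -7 (linear: a_n = -17 + 2·n).
Filling subsequence A at index 2 by its rule yields 16.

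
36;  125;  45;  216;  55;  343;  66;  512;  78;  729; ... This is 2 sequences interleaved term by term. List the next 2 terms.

91, 1000

Taking every 2nd term gives 2 separate tracks.
Track A: 36, 45, 55, 66, 78. Triangular numbers n(n+1)/2 for n = 8, 9, ….
Track B: 125, 216, 343, 512, 729. Consecutive cubes n³ from n = 5.
The 11th slot belongs to track A; its 6th term is 91.
The 12th slot belongs to track B; its 6th term is 1000.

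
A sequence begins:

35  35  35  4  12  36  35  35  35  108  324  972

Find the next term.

35

The slot pattern repeats as AAABBB (period 6), so there are 2 interleaved tracks.
Subsequence A: 35, 35, 35, 35, 35, 35. Constant 35.
Subsequence B: 4, 12, 36, 108, 324, 972. A geometric progression (common ratio 3).
Position 13 → subsequence A, term 7 = 35.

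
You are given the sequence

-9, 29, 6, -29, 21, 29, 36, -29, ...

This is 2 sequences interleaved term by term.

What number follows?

The terms cycle through 2 interleaved subsequences.
Subsequence A: -9, 6, 21, 36 (linear: a_n = -24 + 15·n).
Subsequence B: 29, -29, 29, -29 (oscillating between 29 and -29).
The 9th slot belongs to subsequence A; its 5th term is 51.

51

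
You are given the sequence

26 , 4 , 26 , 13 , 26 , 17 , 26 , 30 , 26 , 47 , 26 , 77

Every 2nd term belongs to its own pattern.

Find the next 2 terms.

26, 124

Odd-indexed and even-indexed terms follow separate rules.
Track A: 26, 26, 26, 26, 26, 26 — constant 26.
Track B: 4, 13, 17, 30, 47, 77 — each term equals the sum of the previous two.
Position 13 → track A, term 7 = 26.
Term 14 comes from track B (its 7th entry): 124.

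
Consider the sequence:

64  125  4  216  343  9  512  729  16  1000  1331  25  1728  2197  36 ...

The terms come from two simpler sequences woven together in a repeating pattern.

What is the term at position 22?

Reading positions in blocks of 3 reveals the pattern AAB — 2 tracks woven together.
Stream A is 64, 125, 216, 343, 512, 729, 1000, 1331, 1728, 2197, which is consecutive cubes n³ from n = 4.
Stream B is 4, 9, 16, 25, 36, which is consecutive squares n² from n = 2.
Term 22 comes from stream A (its 15th entry): 5832.

5832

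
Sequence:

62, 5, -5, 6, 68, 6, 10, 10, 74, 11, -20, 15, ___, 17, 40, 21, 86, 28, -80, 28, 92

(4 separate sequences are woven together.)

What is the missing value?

80

The terms cycle through 4 interleaved subsequences.
Track A: 62, 68, 74, ?, 86, 92. Adding 6 each time.
Track B: 5, 6, 11, 17, 28. A Fibonacci-like recurrence a_n = a_{n-1} + a_{n-2}.
Track C: -5, 10, -20, 40, -80. A geometric progression (common ratio -2).
Track D: 6, 10, 15, 21, 28. Triangular numbers n(n+1)/2 for n = 3, 4, ….
Track A's pattern makes the blank 80.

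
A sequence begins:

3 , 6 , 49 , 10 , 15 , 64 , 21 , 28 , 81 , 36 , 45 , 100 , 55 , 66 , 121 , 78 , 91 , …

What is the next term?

144

The slot pattern repeats as AAB (period 3), so there are 2 interleaved tracks.
Subsequence A = 3, 6, 10, 15, 21, 28, 36, 45, 55, 66, 78, 91: the triangular numbers T_2, T_3, ….
Subsequence B = 49, 64, 81, 100, 121: the squares 7², 8², 9², ….
Term 18 comes from subsequence B (its 6th entry): 144.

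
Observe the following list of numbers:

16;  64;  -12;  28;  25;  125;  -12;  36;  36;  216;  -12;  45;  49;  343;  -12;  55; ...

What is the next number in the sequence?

Split by position mod 4: positions 1, 5, 9, … form one track, and each other residue class forms its own.
Subsequence A: 16, 25, 36, 49 (perfect squares starting at 4²).
Subsequence B: 64, 125, 216, 343 (consecutive cubes n³ from n = 4).
Subsequence C: -12, -12, -12, -12 (always -12).
Subsequence D: 28, 36, 45, 55 (triangular numbers starting at T_7).
Position 17 falls in subsequence A as its term 5, giving 64.

64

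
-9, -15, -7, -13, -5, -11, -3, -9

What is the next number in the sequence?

Positions 1, 3, 5, … form one subsequence and positions 2, 4, 6, … form another.
Track A is -9, -7, -5, -3, which is linear: a_n = -11 + 2·n.
Track B is -15, -13, -11, -9, which is adding 2 each time.
Term 9 comes from track A (its 5th entry): -1.

-1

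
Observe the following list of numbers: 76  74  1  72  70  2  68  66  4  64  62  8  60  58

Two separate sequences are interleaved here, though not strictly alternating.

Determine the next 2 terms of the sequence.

Reading positions in blocks of 3 reveals the pattern AAB — 2 tracks woven together.
Stream A = 76, 74, 72, 70, 68, 66, 64, 62, 60, 58: arithmetic with common difference −2.
Stream B = 1, 2, 4, 8: powers of 2.
Position 15 falls in stream B as its term 5, giving 16.
Term 16 comes from stream A (its 11th entry): 56.

16, 56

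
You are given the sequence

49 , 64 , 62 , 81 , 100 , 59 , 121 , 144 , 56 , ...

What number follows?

Reading positions in blocks of 3 reveals the pattern AAB — 2 tracks woven together.
Stream A is 49, 64, 81, 100, 121, 144, which is the squares 7², 8², 9², ….
Stream B is 62, 59, 56, which is subtracting 3 each time.
Position 10 → stream A, term 7 = 169.

169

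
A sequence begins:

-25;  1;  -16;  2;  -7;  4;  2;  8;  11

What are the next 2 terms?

16, 20

Positions 1, 3, 5, … form one subsequence and positions 2, 4, 6, … form another.
Subsequence A: -25, -16, -7, 2, 11 — arithmetic with common difference +9.
Subsequence B: 1, 2, 4, 8 — powers of 2.
Position 10 → subsequence B, term 5 = 16.
The 11th slot belongs to subsequence A; its 6th term is 20.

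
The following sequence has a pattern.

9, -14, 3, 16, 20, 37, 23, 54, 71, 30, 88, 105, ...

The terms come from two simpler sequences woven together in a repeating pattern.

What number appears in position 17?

156

The slot pattern repeats as ABB (period 3), so there are 2 interleaved tracks.
Subsequence A: 9, 16, 23, 30 — linear: a_n = 2 + 7·n.
Subsequence B: -14, 3, 20, 37, 54, 71, 88, 105 — arithmetic, step +17.
Position 17 → subsequence B, term 11 = 156.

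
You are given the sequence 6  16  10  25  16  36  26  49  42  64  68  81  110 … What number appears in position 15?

178

The terms cycle through 2 interleaved subsequences.
Track A = 6, 10, 16, 26, 42, 68, 110: each term equals the sum of the previous two.
Track B = 16, 25, 36, 49, 64, 81: consecutive squares n² from n = 4.
Position 15 falls in track A as its term 8, giving 178.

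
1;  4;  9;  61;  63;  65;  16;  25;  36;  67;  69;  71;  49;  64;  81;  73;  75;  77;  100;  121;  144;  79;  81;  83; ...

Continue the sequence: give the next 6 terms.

Reading positions in blocks of 6 reveals the pattern AAABBB — 2 tracks woven together.
Track A: 1, 4, 9, 16, 25, 36, 49, 64, 81, 100, 121, 144 — the squares 1², 2², 3², ….
Track B: 61, 63, 65, 67, 69, 71, 73, 75, 77, 79, 81, 83 — adding 2 each time.
The 25th slot belongs to track A; its 13th term is 169.
Position 26 → track A, term 14 = 196.
Position 27 → track A, term 15 = 225.
The 28th slot belongs to track B; its 13th term is 85.
Position 29 → track B, term 14 = 87.
Position 30 falls in track B as its term 15, giving 89.

169, 196, 225, 85, 87, 89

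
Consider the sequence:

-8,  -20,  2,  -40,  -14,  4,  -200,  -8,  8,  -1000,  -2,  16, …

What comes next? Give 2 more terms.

The terms cycle through 3 interleaved subsequences.
Stream A: -8, -40, -200, -1000 (geometric with ratio 5).
Stream B: -20, -14, -8, -2 (linear: a_n = -26 + 6·n).
Stream C: 2, 4, 8, 16 (powers of 2).
The 13th slot belongs to stream A; its 5th term is -5000.
Position 14 falls in stream B as its term 5, giving 4.

-5000, 4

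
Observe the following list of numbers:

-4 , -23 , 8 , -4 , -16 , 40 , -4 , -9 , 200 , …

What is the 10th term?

The terms cycle through 3 interleaved subsequences.
Subsequence A: -4, -4, -4. Constant -4.
Subsequence B: -23, -16, -9. Adding 7 each time.
Subsequence C: 8, 40, 200. Geometric, ×5 each step.
The 10th slot belongs to subsequence A; its 4th term is -4.

-4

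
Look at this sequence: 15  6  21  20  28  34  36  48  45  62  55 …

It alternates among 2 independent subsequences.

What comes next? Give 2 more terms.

76, 66

The terms cycle through 2 interleaved subsequences.
Stream A = 15, 21, 28, 36, 45, 55: triangular numbers n(n+1)/2 for n = 5, 6, ….
Stream B = 6, 20, 34, 48, 62: adding 14 each time.
Term 12 comes from stream B (its 6th entry): 76.
The 13th slot belongs to stream A; its 7th term is 66.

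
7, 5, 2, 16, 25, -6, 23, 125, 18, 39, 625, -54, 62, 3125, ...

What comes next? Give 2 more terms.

Read the sequence 3 terms at a time; column i is its own pattern.
Stream A: 7, 16, 23, 39, 62 — a Fibonacci-like recurrence a_n = a_{n-1} + a_{n-2}.
Stream B: 5, 25, 125, 625, 3125 — successive powers of 5.
Stream C: 2, -6, 18, -54 — multiplying by -3 each time.
The 15th slot belongs to stream C; its 5th term is 162.
Term 16 comes from stream A (its 6th entry): 101.

162, 101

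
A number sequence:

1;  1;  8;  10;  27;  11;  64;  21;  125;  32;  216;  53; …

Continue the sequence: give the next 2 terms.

343, 85

Odd-indexed and even-indexed terms follow separate rules.
Stream A: 1, 8, 27, 64, 125, 216. Perfect cubes starting at 1³.
Stream B: 1, 10, 11, 21, 32, 53. A Fibonacci-like recurrence a_n = a_{n-1} + a_{n-2}.
Position 13 falls in stream A as its term 7, giving 343.
Term 14 comes from stream B (its 7th entry): 85.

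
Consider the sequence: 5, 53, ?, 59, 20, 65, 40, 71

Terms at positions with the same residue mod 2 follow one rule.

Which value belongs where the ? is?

Taking every 2nd term gives 2 separate tracks.
Track A = 5, ?, 20, 40: a geometric progression (common ratio 2).
Track B = 53, 59, 65, 71: arithmetic, step +6.
The gap is track A's term 2; the rule gives 10.

10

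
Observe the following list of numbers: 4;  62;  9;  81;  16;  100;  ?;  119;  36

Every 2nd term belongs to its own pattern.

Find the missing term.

25

Taking every 2nd term gives 2 separate tracks.
Track A = 4, 9, 16, ?, 36: perfect squares starting at 2².
Track B = 62, 81, 100, 119: arithmetic with common difference +19.
Filling track A at index 4 by its rule yields 25.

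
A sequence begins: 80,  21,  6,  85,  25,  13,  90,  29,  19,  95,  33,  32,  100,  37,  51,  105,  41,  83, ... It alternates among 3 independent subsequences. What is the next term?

110

Taking every 3rd term gives 3 separate tracks.
Subsequence A: 80, 85, 90, 95, 100, 105. Arithmetic with common difference +5.
Subsequence B: 21, 25, 29, 33, 37, 41. Arithmetic, step +4.
Subsequence C: 6, 13, 19, 32, 51, 83. A Fibonacci-like recurrence a_n = a_{n-1} + a_{n-2}.
Term 19 comes from subsequence A (its 7th entry): 110.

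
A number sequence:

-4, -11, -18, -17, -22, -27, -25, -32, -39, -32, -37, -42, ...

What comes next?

-46

Reading positions in blocks of 6 reveals the pattern AAABBB — 2 tracks woven together.
Track A: -4, -11, -18, -25, -32, -39 — arithmetic with common difference −7.
Track B: -17, -22, -27, -32, -37, -42 — arithmetic, step −5.
Term 13 comes from track A (its 7th entry): -46.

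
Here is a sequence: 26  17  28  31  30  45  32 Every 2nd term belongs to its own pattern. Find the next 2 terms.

Split by position mod 2 into 2 tracks.
Track A: 26, 28, 30, 32 — arithmetic with common difference +2.
Track B: 17, 31, 45 — adding 14 each time.
Position 8 falls in track B as its term 4, giving 59.
The 9th slot belongs to track A; its 5th term is 34.

59, 34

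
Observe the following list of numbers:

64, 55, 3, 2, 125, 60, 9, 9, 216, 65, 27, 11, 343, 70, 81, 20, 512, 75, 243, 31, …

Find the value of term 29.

1331

Read the sequence 4 terms at a time; column i is its own pattern.
Stream A is 64, 125, 216, 343, 512, which is perfect cubes starting at 4³.
Stream B is 55, 60, 65, 70, 75, which is arithmetic, step +5.
Stream C is 3, 9, 27, 81, 243, which is a geometric progression (common ratio 3).
Stream D is 2, 9, 11, 20, 31, which is each term equals the sum of the previous two.
Position 29 falls in stream A as its term 8, giving 1331.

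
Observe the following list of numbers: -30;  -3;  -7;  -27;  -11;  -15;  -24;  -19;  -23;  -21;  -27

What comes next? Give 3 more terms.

-31, -18, -35

Positions follow the repeating pattern ABB; grouping by letter gives 2 tracks.
Subsequence A: -30, -27, -24, -21. Adding 3 each time.
Subsequence B: -3, -7, -11, -15, -19, -23, -27. Subtracting 4 each time.
Position 12 falls in subsequence B as its term 8, giving -31.
Term 13 comes from subsequence A (its 5th entry): -18.
Position 14 → subsequence B, term 9 = -35.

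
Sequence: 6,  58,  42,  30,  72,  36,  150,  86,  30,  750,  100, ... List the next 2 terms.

24, 3750

Read the sequence 3 terms at a time; column i is its own pattern.
Track A = 6, 30, 150, 750: geometric with ratio 5.
Track B = 58, 72, 86, 100: adding 14 each time.
Track C = 42, 36, 30: linear: a_n = 48 − 6·n.
Term 12 comes from track C (its 4th entry): 24.
Position 13 falls in track A as its term 5, giving 3750.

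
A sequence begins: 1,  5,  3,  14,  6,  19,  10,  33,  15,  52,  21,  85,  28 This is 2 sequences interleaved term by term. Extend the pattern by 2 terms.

137, 36

Taking every 2nd term gives 2 separate tracks.
Track A: 1, 3, 6, 10, 15, 21, 28 (the triangular numbers T_1, T_2, …).
Track B: 5, 14, 19, 33, 52, 85 (Fibonacci-style (each term is the sum of the two before it)).
Position 14 falls in track B as its term 7, giving 137.
Term 15 comes from track A (its 8th entry): 36.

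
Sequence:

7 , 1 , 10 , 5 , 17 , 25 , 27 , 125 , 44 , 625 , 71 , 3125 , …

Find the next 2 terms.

115, 15625

Taking every 2nd term gives 2 separate tracks.
Track A: 7, 10, 17, 27, 44, 71 — Fibonacci-style (each term is the sum of the two before it).
Track B: 1, 5, 25, 125, 625, 3125 — powers 5^0, 5^1, 5^2, ….
The 13th slot belongs to track A; its 7th term is 115.
Term 14 comes from track B (its 7th entry): 15625.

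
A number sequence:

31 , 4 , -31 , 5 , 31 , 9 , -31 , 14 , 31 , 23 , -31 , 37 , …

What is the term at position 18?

157

Positions 1, 3, 5, … form one subsequence and positions 2, 4, 6, … form another.
Subsequence A = 31, -31, 31, -31, 31, -31: oscillating between 31 and -31.
Subsequence B = 4, 5, 9, 14, 23, 37: each term equals the sum of the previous two.
Position 18 → subsequence B, term 9 = 157.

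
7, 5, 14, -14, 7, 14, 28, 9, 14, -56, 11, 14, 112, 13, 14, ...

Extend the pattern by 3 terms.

-224, 15, 14

Taking every 3rd term gives 3 separate tracks.
Track A: 7, -14, 28, -56, 112 (geometric with ratio -2).
Track B: 5, 7, 9, 11, 13 (arithmetic, step +2).
Track C: 14, 14, 14, 14, 14 (constant 14).
Position 16 falls in track A as its term 6, giving -224.
The 17th slot belongs to track B; its 6th term is 15.
Term 18 comes from track C (its 6th entry): 14.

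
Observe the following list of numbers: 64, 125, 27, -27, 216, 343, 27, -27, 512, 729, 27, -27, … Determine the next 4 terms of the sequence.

1000, 1331, 27, -27

Reading positions in blocks of 4 reveals the pattern AABB — 2 tracks woven together.
Track A: 64, 125, 216, 343, 512, 729. Perfect cubes starting at 4³.
Track B: 27, -27, 27, -27, 27, -27. Alternating ±27.
Position 13 → track A, term 7 = 1000.
The 14th slot belongs to track A; its 8th term is 1331.
Term 15 comes from track B (its 7th entry): 27.
Term 16 comes from track B (its 8th entry): -27.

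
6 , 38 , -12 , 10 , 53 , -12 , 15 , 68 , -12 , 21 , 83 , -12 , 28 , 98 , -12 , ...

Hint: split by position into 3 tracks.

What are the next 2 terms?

Split by position mod 3: positions 1, 4, 7, … form one track, and each other residue class forms its own.
Subsequence A: 6, 10, 15, 21, 28 — the triangular numbers T_3, T_4, ….
Subsequence B: 38, 53, 68, 83, 98 — arithmetic with common difference +15.
Subsequence C: -12, -12, -12, -12, -12 — constant -12.
Position 16 falls in subsequence A as its term 6, giving 36.
Position 17 falls in subsequence B as its term 6, giving 113.

36, 113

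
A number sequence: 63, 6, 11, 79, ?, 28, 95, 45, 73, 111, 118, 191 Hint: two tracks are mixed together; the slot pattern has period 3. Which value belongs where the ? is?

Reading positions in blocks of 3 reveals the pattern ABB — 2 tracks woven together.
Track A: 63, 79, 95, 111. Adding 16 each time.
Track B: 6, 11, ?, 28, 45, 73, 118, 191. A Fibonacci-like recurrence a_n = a_{n-1} + a_{n-2}.
So the missing entry in track B is 17.

17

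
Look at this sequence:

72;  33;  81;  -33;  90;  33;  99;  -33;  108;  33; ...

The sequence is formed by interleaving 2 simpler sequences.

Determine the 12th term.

-33

The terms cycle through 2 interleaved subsequences.
Track A is 72, 81, 90, 99, 108, which is arithmetic, step +9.
Track B is 33, -33, 33, -33, 33, which is alternating ±33.
Position 12 falls in track B as its term 6, giving -33.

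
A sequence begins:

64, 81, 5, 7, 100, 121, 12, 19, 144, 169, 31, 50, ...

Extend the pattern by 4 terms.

196, 225, 81, 131

The slot pattern repeats as AABB (period 4), so there are 2 interleaved tracks.
Track A = 64, 81, 100, 121, 144, 169: perfect squares starting at 8².
Track B = 5, 7, 12, 19, 31, 50: Fibonacci-style (each term is the sum of the two before it).
Term 13 comes from track A (its 7th entry): 196.
The 14th slot belongs to track A; its 8th term is 225.
The 15th slot belongs to track B; its 7th term is 81.
Term 16 comes from track B (its 8th entry): 131.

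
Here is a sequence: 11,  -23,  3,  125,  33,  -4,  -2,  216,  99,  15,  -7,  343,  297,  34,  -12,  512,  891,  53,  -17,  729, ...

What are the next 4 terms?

2673, 72, -22, 1000

Read the sequence 4 terms at a time; column i is its own pattern.
Subsequence A is 11, 33, 99, 297, 891, which is a geometric progression (common ratio 3).
Subsequence B is -23, -4, 15, 34, 53, which is arithmetic, step +19.
Subsequence C is 3, -2, -7, -12, -17, which is subtracting 5 each time.
Subsequence D is 125, 216, 343, 512, 729, which is perfect cubes starting at 5³.
Term 21 comes from subsequence A (its 6th entry): 2673.
The 22nd slot belongs to subsequence B; its 6th term is 72.
The 23rd slot belongs to subsequence C; its 6th term is -22.
Position 24 → subsequence D, term 6 = 1000.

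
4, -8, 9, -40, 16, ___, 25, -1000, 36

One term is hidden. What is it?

-200

The terms cycle through 2 interleaved subsequences.
Subsequence A: 4, 9, 16, 25, 36 — the squares 2², 3², 4², ….
Subsequence B: -8, -40, ?, -1000 — geometric with ratio 5.
The gap is subsequence B's term 3; the rule gives -200.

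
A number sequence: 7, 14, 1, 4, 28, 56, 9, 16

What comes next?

Positions follow the repeating pattern AABB; grouping by letter gives 2 tracks.
Stream A is 7, 14, 28, 56, which is a geometric progression (common ratio 2).
Stream B is 1, 4, 9, 16, which is perfect squares starting at 1².
Term 9 comes from stream A (its 5th entry): 112.

112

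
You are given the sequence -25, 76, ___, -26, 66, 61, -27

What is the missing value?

71

The slot pattern repeats as ABB (period 3), so there are 2 interleaved tracks.
Stream A = -25, -26, -27: linear: a_n = -24 − n.
Stream B = 76, ?, 66, 61: linear: a_n = 81 − 5·n.
The gap is stream B's term 2; the rule gives 71.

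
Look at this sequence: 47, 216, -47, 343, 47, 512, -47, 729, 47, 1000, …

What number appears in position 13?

47

Positions 1, 3, 5, … form one subsequence and positions 2, 4, 6, … form another.
Subsequence A = 47, -47, 47, -47, 47: alternating ±47.
Subsequence B = 216, 343, 512, 729, 1000: consecutive cubes n³ from n = 6.
Position 13 falls in subsequence A as its term 7, giving 47.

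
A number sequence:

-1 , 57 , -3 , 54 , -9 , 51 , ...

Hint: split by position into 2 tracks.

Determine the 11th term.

Split by position mod 2 into 2 tracks.
Track A: -1, -3, -9. A geometric progression (common ratio 3).
Track B: 57, 54, 51. Subtracting 3 each time.
Position 11 → track A, term 6 = -243.

-243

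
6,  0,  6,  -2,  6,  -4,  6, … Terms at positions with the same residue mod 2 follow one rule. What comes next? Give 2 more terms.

-6, 6

The terms cycle through 2 interleaved subsequences.
Track A = 6, 6, 6, 6: constant 6.
Track B = 0, -2, -4: arithmetic, step −2.
Position 8 → track B, term 4 = -6.
Position 9 falls in track A as its term 5, giving 6.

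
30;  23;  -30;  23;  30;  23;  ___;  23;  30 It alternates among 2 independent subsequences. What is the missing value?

-30

Odd-indexed and even-indexed terms follow separate rules.
Track A = 30, -30, 30, ?, 30: alternating ±30.
Track B = 23, 23, 23, 23: the constant sequence 23.
Filling track A at index 4 by its rule yields -30.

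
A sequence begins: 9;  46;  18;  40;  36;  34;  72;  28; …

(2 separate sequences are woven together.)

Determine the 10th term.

22

Taking every 2nd term gives 2 separate tracks.
Stream A: 9, 18, 36, 72. A geometric progression (common ratio 2).
Stream B: 46, 40, 34, 28. Linear: a_n = 52 − 6·n.
Position 10 → stream B, term 5 = 22.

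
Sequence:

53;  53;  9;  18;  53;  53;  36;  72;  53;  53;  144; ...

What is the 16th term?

1152

Reading positions in blocks of 4 reveals the pattern AABB — 2 tracks woven together.
Subsequence A: 53, 53, 53, 53, 53, 53 — always 53.
Subsequence B: 9, 18, 36, 72, 144 — a geometric progression (common ratio 2).
Position 16 → subsequence B, term 8 = 1152.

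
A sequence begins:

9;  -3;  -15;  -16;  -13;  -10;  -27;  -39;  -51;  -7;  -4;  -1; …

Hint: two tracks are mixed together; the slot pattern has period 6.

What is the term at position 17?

5

Positions follow the repeating pattern AAABBB; grouping by letter gives 2 tracks.
Subsequence A: 9, -3, -15, -27, -39, -51 (subtracting 12 each time).
Subsequence B: -16, -13, -10, -7, -4, -1 (linear: a_n = -19 + 3·n).
Position 17 falls in subsequence B as its term 8, giving 5.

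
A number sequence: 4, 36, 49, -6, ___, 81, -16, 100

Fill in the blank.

64

Reading positions in blocks of 3 reveals the pattern ABB — 2 tracks woven together.
Subsequence A is 4, -6, -16, which is linear: a_n = 14 − 10·n.
Subsequence B is 36, 49, ?, 81, 100, which is perfect squares starting at 6².
Filling subsequence B at index 3 by its rule yields 64.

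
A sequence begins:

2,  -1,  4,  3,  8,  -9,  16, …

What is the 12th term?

243

Taking every 2nd term gives 2 separate tracks.
Track A: 2, 4, 8, 16. Powers of 2.
Track B: -1, 3, -9. Multiplying by -3 each time.
Term 12 comes from track B (its 6th entry): 243.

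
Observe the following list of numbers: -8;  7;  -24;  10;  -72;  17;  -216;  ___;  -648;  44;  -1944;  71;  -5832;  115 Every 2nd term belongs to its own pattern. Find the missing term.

27

The terms cycle through 2 interleaved subsequences.
Track A: -8, -24, -72, -216, -648, -1944, -5832 — geometric with ratio 3.
Track B: 7, 10, 17, ?, 44, 71, 115 — Fibonacci-style (each term is the sum of the two before it).
Filling track B at index 4 by its rule yields 27.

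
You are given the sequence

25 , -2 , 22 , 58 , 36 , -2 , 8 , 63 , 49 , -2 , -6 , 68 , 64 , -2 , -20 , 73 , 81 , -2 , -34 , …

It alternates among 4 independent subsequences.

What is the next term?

78

Split by position mod 4 into 4 tracks.
Stream A: 25, 36, 49, 64, 81 — consecutive squares n² from n = 5.
Stream B: -2, -2, -2, -2, -2 — constant -2.
Stream C: 22, 8, -6, -20, -34 — linear: a_n = 36 − 14·n.
Stream D: 58, 63, 68, 73 — linear: a_n = 53 + 5·n.
The 20th slot belongs to stream D; its 5th term is 78.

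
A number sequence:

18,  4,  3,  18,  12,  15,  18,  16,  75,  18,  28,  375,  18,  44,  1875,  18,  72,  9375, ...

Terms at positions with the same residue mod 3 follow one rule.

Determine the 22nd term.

Taking every 3rd term gives 3 separate tracks.
Subsequence A = 18, 18, 18, 18, 18, 18: always 18.
Subsequence B = 4, 12, 16, 28, 44, 72: each term equals the sum of the previous two.
Subsequence C = 3, 15, 75, 375, 1875, 9375: a geometric progression (common ratio 5).
Term 22 comes from subsequence A (its 8th entry): 18.

18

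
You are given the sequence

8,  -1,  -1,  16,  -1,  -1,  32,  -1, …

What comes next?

-1

Positions follow the repeating pattern ABB; grouping by letter gives 2 tracks.
Stream A: 8, 16, 32 (successive powers of 2).
Stream B: -1, -1, -1, -1, -1 (always -1).
Position 9 → stream B, term 6 = -1.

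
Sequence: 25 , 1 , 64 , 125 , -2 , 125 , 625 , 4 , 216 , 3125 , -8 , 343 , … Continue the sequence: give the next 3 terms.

15625, 16, 512

Split by position mod 3 into 3 tracks.
Track A: 25, 125, 625, 3125 (successive powers of 5).
Track B: 1, -2, 4, -8 (geometric with ratio -2).
Track C: 64, 125, 216, 343 (perfect cubes starting at 4³).
Position 13 falls in track A as its term 5, giving 15625.
Position 14 → track B, term 5 = 16.
Position 15 falls in track C as its term 5, giving 512.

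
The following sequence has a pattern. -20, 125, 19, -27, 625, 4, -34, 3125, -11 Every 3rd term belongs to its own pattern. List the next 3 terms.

-41, 15625, -26

Taking every 3rd term gives 3 separate tracks.
Subsequence A: -20, -27, -34 — arithmetic, step −7.
Subsequence B: 125, 625, 3125 — powers 5^3, 5^4, 5^5, ….
Subsequence C: 19, 4, -11 — subtracting 15 each time.
The 10th slot belongs to subsequence A; its 4th term is -41.
Position 11 falls in subsequence B as its term 4, giving 15625.
The 12th slot belongs to subsequence C; its 4th term is -26.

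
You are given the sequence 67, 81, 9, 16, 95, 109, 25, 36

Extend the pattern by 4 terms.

123, 137, 49, 64

Reading positions in blocks of 4 reveals the pattern AABB — 2 tracks woven together.
Track A: 67, 81, 95, 109. Arithmetic with common difference +14.
Track B: 9, 16, 25, 36. The squares 3², 4², 5², ….
Term 9 comes from track A (its 5th entry): 123.
Position 10 → track A, term 6 = 137.
The 11th slot belongs to track B; its 5th term is 49.
The 12th slot belongs to track B; its 6th term is 64.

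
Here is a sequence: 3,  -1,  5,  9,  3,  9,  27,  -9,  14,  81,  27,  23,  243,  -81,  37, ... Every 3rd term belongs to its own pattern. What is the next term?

Split by position mod 3: positions 1, 4, 7, … form one track, and each other residue class forms its own.
Subsequence A: 3, 9, 27, 81, 243 — powers 3^1, 3^2, 3^3, ….
Subsequence B: -1, 3, -9, 27, -81 — geometric, ×-3 each step.
Subsequence C: 5, 9, 14, 23, 37 — a Fibonacci-like recurrence a_n = a_{n-1} + a_{n-2}.
Position 16 → subsequence A, term 6 = 729.

729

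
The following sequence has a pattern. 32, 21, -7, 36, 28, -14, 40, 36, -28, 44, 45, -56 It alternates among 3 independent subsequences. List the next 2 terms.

Split by position mod 3: positions 1, 4, 7, … form one track, and each other residue class forms its own.
Stream A: 32, 36, 40, 44 (arithmetic with common difference +4).
Stream B: 21, 28, 36, 45 (triangular numbers starting at T_6).
Stream C: -7, -14, -28, -56 (a geometric progression (common ratio 2)).
Term 13 comes from stream A (its 5th entry): 48.
Position 14 falls in stream B as its term 5, giving 55.

48, 55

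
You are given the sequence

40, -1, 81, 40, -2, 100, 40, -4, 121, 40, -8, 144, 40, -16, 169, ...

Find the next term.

40

Split by position mod 3: positions 1, 4, 7, … form one track, and each other residue class forms its own.
Subsequence A: 40, 40, 40, 40, 40 — always 40.
Subsequence B: -1, -2, -4, -8, -16 — a geometric progression (common ratio 2).
Subsequence C: 81, 100, 121, 144, 169 — consecutive squares n² from n = 9.
The 16th slot belongs to subsequence A; its 6th term is 40.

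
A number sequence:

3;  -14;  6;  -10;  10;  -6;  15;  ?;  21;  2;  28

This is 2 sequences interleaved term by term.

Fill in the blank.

Taking every 2nd term gives 2 separate tracks.
Track A: 3, 6, 10, 15, 21, 28 (triangular numbers n(n+1)/2 for n = 2, 3, …).
Track B: -14, -10, -6, ?, 2 (arithmetic with common difference +4).
Filling track B at index 4 by its rule yields -2.

-2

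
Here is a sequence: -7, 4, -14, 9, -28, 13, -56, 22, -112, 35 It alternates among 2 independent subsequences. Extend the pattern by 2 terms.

The terms cycle through 2 interleaved subsequences.
Stream A: -7, -14, -28, -56, -112 (multiplying by 2 each time).
Stream B: 4, 9, 13, 22, 35 (a Fibonacci-like recurrence a_n = a_{n-1} + a_{n-2}).
The 11th slot belongs to stream A; its 6th term is -224.
Position 12 → stream B, term 6 = 57.

-224, 57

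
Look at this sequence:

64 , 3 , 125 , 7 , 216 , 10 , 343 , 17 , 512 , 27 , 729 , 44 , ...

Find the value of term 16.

Taking every 2nd term gives 2 separate tracks.
Subsequence A: 64, 125, 216, 343, 512, 729 — the cubes 4³, 5³, 6³, ….
Subsequence B: 3, 7, 10, 17, 27, 44 — a Fibonacci-like recurrence a_n = a_{n-1} + a_{n-2}.
The 16th slot belongs to subsequence B; its 8th term is 115.

115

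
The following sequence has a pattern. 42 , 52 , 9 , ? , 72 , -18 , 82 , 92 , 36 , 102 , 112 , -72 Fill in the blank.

Reading positions in blocks of 3 reveals the pattern AAB — 2 tracks woven together.
Subsequence A = 42, 52, ?, 72, 82, 92, 102, 112: arithmetic with common difference +10.
Subsequence B = 9, -18, 36, -72: geometric, ×-2 each step.
So the missing entry in subsequence A is 62.

62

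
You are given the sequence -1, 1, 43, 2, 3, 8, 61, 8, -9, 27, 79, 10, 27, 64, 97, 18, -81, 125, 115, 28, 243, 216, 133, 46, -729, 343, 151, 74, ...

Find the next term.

2187

Split by position mod 4 into 4 tracks.
Stream A = -1, 3, -9, 27, -81, 243, -729: a geometric progression (common ratio -3).
Stream B = 1, 8, 27, 64, 125, 216, 343: perfect cubes starting at 1³.
Stream C = 43, 61, 79, 97, 115, 133, 151: arithmetic, step +18.
Stream D = 2, 8, 10, 18, 28, 46, 74: a Fibonacci-like recurrence a_n = a_{n-1} + a_{n-2}.
Term 29 comes from stream A (its 8th entry): 2187.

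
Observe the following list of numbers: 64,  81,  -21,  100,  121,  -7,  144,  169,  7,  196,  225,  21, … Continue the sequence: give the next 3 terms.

Positions follow the repeating pattern AAB; grouping by letter gives 2 tracks.
Stream A = 64, 81, 100, 121, 144, 169, 196, 225: the squares 8², 9², 10², ….
Stream B = -21, -7, 7, 21: adding 14 each time.
Term 13 comes from stream A (its 9th entry): 256.
Position 14 falls in stream A as its term 10, giving 289.
Position 15 falls in stream B as its term 5, giving 35.

256, 289, 35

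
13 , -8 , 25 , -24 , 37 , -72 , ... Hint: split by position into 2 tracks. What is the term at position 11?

73

The terms cycle through 2 interleaved subsequences.
Subsequence A: 13, 25, 37 (linear: a_n = 1 + 12·n).
Subsequence B: -8, -24, -72 (a geometric progression (common ratio 3)).
Term 11 comes from subsequence A (its 6th entry): 73.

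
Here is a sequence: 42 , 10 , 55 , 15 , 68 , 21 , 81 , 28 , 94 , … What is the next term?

36

Odd-indexed and even-indexed terms follow separate rules.
Track A: 42, 55, 68, 81, 94 (linear: a_n = 29 + 13·n).
Track B: 10, 15, 21, 28 (triangular numbers starting at T_4).
Position 10 → track B, term 5 = 36.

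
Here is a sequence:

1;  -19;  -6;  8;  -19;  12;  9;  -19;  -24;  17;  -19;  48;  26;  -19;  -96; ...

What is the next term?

43

The terms cycle through 3 interleaved subsequences.
Track A: 1, 8, 9, 17, 26 — each term equals the sum of the previous two.
Track B: -19, -19, -19, -19, -19 — always -19.
Track C: -6, 12, -24, 48, -96 — multiplying by -2 each time.
The 16th slot belongs to track A; its 6th term is 43.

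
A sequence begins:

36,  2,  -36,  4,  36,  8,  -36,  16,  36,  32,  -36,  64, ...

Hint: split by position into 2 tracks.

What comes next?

36

Taking every 2nd term gives 2 separate tracks.
Stream A: 36, -36, 36, -36, 36, -36 — oscillating between 36 and -36.
Stream B: 2, 4, 8, 16, 32, 64 — powers 2^1, 2^2, 2^3, ….
Position 13 → stream A, term 7 = 36.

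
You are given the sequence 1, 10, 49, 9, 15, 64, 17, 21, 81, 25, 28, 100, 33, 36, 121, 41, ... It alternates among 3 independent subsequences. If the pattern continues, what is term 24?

Split by position mod 3: positions 1, 4, 7, … form one track, and each other residue class forms its own.
Track A is 1, 9, 17, 25, 33, 41, which is adding 8 each time.
Track B is 10, 15, 21, 28, 36, which is triangular numbers n(n+1)/2 for n = 4, 5, ….
Track C is 49, 64, 81, 100, 121, which is consecutive squares n² from n = 7.
The 24th slot belongs to track C; its 8th term is 196.

196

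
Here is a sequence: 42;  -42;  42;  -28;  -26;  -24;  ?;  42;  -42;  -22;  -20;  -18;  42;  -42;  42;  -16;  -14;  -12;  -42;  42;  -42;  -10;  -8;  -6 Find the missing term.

The slot pattern repeats as AAABBB (period 6), so there are 2 interleaved tracks.
Track A = 42, -42, 42, ?, 42, -42, 42, -42, 42, -42, 42, -42: oscillating between 42 and -42.
Track B = -28, -26, -24, -22, -20, -18, -16, -14, -12, -10, -8, -6: arithmetic, step +2.
So the missing entry in track A is -42.

-42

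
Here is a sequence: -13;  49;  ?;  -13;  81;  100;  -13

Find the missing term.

64

Positions follow the repeating pattern ABB; grouping by letter gives 2 tracks.
Track A: -13, -13, -13 (always -13).
Track B: 49, ?, 81, 100 (the squares 7², 8², 9², …).
So the missing entry in track B is 64.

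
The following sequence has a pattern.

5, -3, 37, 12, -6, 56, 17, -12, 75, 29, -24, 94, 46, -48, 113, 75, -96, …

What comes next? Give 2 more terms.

The terms cycle through 3 interleaved subsequences.
Stream A is 5, 12, 17, 29, 46, 75, which is each term equals the sum of the previous two.
Stream B is -3, -6, -12, -24, -48, -96, which is a geometric progression (common ratio 2).
Stream C is 37, 56, 75, 94, 113, which is linear: a_n = 18 + 19·n.
Term 18 comes from stream C (its 6th entry): 132.
Position 19 falls in stream A as its term 7, giving 121.

132, 121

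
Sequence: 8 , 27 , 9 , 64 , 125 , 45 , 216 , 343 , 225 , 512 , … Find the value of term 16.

1728

Reading positions in blocks of 3 reveals the pattern AAB — 2 tracks woven together.
Track A = 8, 27, 64, 125, 216, 343, 512: consecutive cubes n³ from n = 2.
Track B = 9, 45, 225: geometric with ratio 5.
Position 16 falls in track A as its term 11, giving 1728.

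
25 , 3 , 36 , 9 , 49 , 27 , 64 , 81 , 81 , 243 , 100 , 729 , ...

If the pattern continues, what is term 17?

Split by position mod 2 into 2 tracks.
Stream A = 25, 36, 49, 64, 81, 100: consecutive squares n² from n = 5.
Stream B = 3, 9, 27, 81, 243, 729: successive powers of 3.
The 17th slot belongs to stream A; its 9th term is 169.

169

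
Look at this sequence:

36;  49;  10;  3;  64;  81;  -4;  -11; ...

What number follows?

100

The slot pattern repeats as AABB (period 4), so there are 2 interleaved tracks.
Track A is 36, 49, 64, 81, which is perfect squares starting at 6².
Track B is 10, 3, -4, -11, which is arithmetic with common difference −7.
Position 9 falls in track A as its term 5, giving 100.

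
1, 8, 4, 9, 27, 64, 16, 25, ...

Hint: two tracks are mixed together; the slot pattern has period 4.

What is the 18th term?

1000

Reading positions in blocks of 4 reveals the pattern AABB — 2 tracks woven together.
Stream A: 1, 8, 27, 64. Perfect cubes starting at 1³.
Stream B: 4, 9, 16, 25. Consecutive squares n² from n = 2.
Position 18 → stream A, term 10 = 1000.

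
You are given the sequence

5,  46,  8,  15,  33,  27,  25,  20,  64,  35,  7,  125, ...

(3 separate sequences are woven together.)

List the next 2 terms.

45, -6

Read the sequence 3 terms at a time; column i is its own pattern.
Track A: 5, 15, 25, 35 — arithmetic with common difference +10.
Track B: 46, 33, 20, 7 — arithmetic, step −13.
Track C: 8, 27, 64, 125 — perfect cubes starting at 2³.
Term 13 comes from track A (its 5th entry): 45.
The 14th slot belongs to track B; its 5th term is -6.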